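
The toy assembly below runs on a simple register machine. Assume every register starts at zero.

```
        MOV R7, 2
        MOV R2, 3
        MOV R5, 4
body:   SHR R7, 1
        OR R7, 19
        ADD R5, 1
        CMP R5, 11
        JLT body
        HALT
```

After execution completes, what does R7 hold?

after MOV R7, 2: R7=2
after MOV R2, 3: R2=3
after MOV R5, 4: R5=4
after SHR R7, 1: R7=2>>1=1
after OR R7, 19: R7=1|19=19
after ADD R5, 1: R5=4+1=5
CMP R5, 11  (cmp 5,11)
JLT body: taken
after SHR R7, 1: R7=19>>1=9
after OR R7, 19: R7=9|19=27
after ADD R5, 1: R5=5+1=6
CMP R5, 11  (cmp 6,11)
JLT body: taken
after SHR R7, 1: R7=27>>1=13
after OR R7, 19: R7=13|19=31
after ADD R5, 1: R5=6+1=7
CMP R5, 11  (cmp 7,11)
JLT body: taken
after SHR R7, 1: R7=31>>1=15
after OR R7, 19: R7=15|19=31
after ADD R5, 1: R5=7+1=8
CMP R5, 11  (cmp 8,11)
JLT body: taken
after SHR R7, 1: R7=31>>1=15
after OR R7, 19: R7=15|19=31
after ADD R5, 1: R5=8+1=9
CMP R5, 11  (cmp 9,11)
JLT body: taken
after SHR R7, 1: R7=31>>1=15
after OR R7, 19: R7=15|19=31
after ADD R5, 1: R5=9+1=10
CMP R5, 11  (cmp 10,11)
JLT body: taken
after SHR R7, 1: R7=31>>1=15
after OR R7, 19: R7=15|19=31
after ADD R5, 1: R5=10+1=11
CMP R5, 11  (cmp 11,11)
JLT body: not taken
halt.

31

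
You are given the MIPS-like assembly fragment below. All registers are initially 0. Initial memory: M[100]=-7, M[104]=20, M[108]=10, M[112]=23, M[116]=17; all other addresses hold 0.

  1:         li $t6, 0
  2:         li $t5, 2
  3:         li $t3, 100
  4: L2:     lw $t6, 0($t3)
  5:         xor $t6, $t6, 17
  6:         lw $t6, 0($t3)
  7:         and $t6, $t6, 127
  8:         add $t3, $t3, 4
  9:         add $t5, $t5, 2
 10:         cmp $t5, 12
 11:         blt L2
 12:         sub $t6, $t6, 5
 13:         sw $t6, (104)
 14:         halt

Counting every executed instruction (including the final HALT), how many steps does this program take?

46

$t6=0
$t5=2
$t3=100
$t6=M[100]=-7
$t6=(-7)^17=-24
$t6=M[100]=-7
$t6=(-7)&127=121
$t3=100+4=104
$t5=2+2=4
cmp $t5, 12  (cmp 4,12)
blt L2: taken
$t6=M[104]=20
$t6=20^17=5
$t6=M[104]=20
$t6=20&127=20
$t3=104+4=108
$t5=4+2=6
cmp $t5, 12  (cmp 6,12)
blt L2: taken
$t6=M[108]=10
$t6=10^17=27
$t6=M[108]=10
$t6=10&127=10
$t3=108+4=112
$t5=6+2=8
cmp $t5, 12  (cmp 8,12)
blt L2: taken
$t6=M[112]=23
$t6=23^17=6
$t6=M[112]=23
$t6=23&127=23
$t3=112+4=116
$t5=8+2=10
cmp $t5, 12  (cmp 10,12)
blt L2: taken
$t6=M[116]=17
$t6=17^17=0
$t6=M[116]=17
$t6=17&127=17
$t3=116+4=120
$t5=10+2=12
cmp $t5, 12  (cmp 12,12)
blt L2: not taken
$t6=17-5=12
sw $t6, (104) → M[104]=12
halt.
Total executed instructions: 46.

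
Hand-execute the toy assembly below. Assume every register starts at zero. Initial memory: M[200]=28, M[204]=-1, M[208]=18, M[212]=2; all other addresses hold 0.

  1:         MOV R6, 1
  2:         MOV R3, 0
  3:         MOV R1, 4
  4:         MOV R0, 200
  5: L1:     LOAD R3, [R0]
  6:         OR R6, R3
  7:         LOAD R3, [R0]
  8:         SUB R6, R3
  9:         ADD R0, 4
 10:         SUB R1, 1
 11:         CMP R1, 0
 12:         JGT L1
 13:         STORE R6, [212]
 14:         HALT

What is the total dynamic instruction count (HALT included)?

R6=1
R3=0
R1=4
R0=200
R3=M[200]=28
R6=1|28=29
R3=M[200]=28
R6=29-28=1
R0=200+4=204
R1=4-1=3
CMP R1, 0  (cmp 3,0)
JGT L1: taken
R3=M[204]=-1
R6=1|(-1)=-1
R3=M[204]=-1
R6=(-1)-(-1)=0
R0=204+4=208
R1=3-1=2
CMP R1, 0  (cmp 2,0)
JGT L1: taken
R3=M[208]=18
R6=0|18=18
R3=M[208]=18
R6=18-18=0
R0=208+4=212
R1=2-1=1
CMP R1, 0  (cmp 1,0)
JGT L1: taken
R3=M[212]=2
R6=0|2=2
R3=M[212]=2
R6=2-2=0
R0=212+4=216
R1=1-1=0
CMP R1, 0  (cmp 0,0)
JGT L1: not taken
STORE R6, [212] → M[212]=0
halt.
Total executed instructions: 38.

38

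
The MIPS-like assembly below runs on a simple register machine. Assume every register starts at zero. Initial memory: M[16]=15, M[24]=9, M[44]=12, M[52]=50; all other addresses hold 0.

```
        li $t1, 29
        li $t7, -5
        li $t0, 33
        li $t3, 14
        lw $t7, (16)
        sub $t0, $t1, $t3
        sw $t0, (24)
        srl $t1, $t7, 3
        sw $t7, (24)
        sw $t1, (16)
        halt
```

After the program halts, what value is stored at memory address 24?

15

li $t1, 29 → $t1=29
li $t7, -5 → $t7=-5
li $t0, 33 → $t0=33
li $t3, 14 → $t3=14
lw $t7, (16) → $t7=M[16]=15
sub $t0, $t1, $t3 → $t0=29-14=15
sw $t0, (24) → M[24]=15
srl $t1, $t7, 3 → $t1=15>>3=1
sw $t7, (24) → M[24]=15
sw $t1, (16) → M[16]=1
halt.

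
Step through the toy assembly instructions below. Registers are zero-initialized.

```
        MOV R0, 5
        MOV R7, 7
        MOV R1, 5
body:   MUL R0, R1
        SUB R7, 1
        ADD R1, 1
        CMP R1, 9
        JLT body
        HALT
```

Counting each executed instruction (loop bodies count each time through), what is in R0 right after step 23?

8400

MOV R0, 5 → R0=5
MOV R7, 7 → R7=7
MOV R1, 5 → R1=5
MUL R0, R1 → R0=5*5=25
SUB R7, 1 → R7=7-1=6
ADD R1, 1 → R1=5+1=6
CMP R1, 9  (cmp 6,9)
JLT body: taken
MUL R0, R1 → R0=25*6=150
SUB R7, 1 → R7=6-1=5
ADD R1, 1 → R1=6+1=7
CMP R1, 9  (cmp 7,9)
JLT body: taken
MUL R0, R1 → R0=150*7=1050
SUB R7, 1 → R7=5-1=4
ADD R1, 1 → R1=7+1=8
CMP R1, 9  (cmp 8,9)
JLT body: taken
MUL R0, R1 → R0=1050*8=8400
SUB R7, 1 → R7=4-1=3
ADD R1, 1 → R1=8+1=9
CMP R1, 9  (cmp 9,9)
JLT body: not taken
After step 23: R0 = 8400.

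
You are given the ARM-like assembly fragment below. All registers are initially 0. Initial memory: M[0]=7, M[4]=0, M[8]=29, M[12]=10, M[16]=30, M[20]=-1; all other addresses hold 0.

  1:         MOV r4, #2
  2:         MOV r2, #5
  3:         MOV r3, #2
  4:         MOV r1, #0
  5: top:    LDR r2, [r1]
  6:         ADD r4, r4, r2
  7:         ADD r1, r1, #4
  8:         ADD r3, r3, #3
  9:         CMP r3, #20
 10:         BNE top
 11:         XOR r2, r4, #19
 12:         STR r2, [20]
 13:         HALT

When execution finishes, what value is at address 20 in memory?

94

after MOV r4, #2: r4=2
after MOV r2, #5: r2=5
after MOV r3, #2: r3=2
after MOV r1, #0: r1=0
after LDR r2, [r1]: r2=M[0]=7
after ADD r4, r4, r2: r4=2+7=9
after ADD r1, r1, #4: r1=0+4=4
after ADD r3, r3, #3: r3=2+3=5
CMP r3, #20  (cmp 5,20)
BNE top: taken
after LDR r2, [r1]: r2=M[4]=0
after ADD r4, r4, r2: r4=9+0=9
after ADD r1, r1, #4: r1=4+4=8
after ADD r3, r3, #3: r3=5+3=8
CMP r3, #20  (cmp 8,20)
BNE top: taken
after LDR r2, [r1]: r2=M[8]=29
after ADD r4, r4, r2: r4=9+29=38
after ADD r1, r1, #4: r1=8+4=12
after ADD r3, r3, #3: r3=8+3=11
CMP r3, #20  (cmp 11,20)
BNE top: taken
after LDR r2, [r1]: r2=M[12]=10
after ADD r4, r4, r2: r4=38+10=48
after ADD r1, r1, #4: r1=12+4=16
after ADD r3, r3, #3: r3=11+3=14
CMP r3, #20  (cmp 14,20)
BNE top: taken
after LDR r2, [r1]: r2=M[16]=30
after ADD r4, r4, r2: r4=48+30=78
after ADD r1, r1, #4: r1=16+4=20
after ADD r3, r3, #3: r3=14+3=17
CMP r3, #20  (cmp 17,20)
BNE top: taken
after LDR r2, [r1]: r2=M[20]=-1
after ADD r4, r4, r2: r4=78+(-1)=77
after ADD r1, r1, #4: r1=20+4=24
after ADD r3, r3, #3: r3=17+3=20
CMP r3, #20  (cmp 20,20)
BNE top: not taken
after XOR r2, r4, #19: r2=77^19=94
STR r2, [20] → M[20]=94
halt.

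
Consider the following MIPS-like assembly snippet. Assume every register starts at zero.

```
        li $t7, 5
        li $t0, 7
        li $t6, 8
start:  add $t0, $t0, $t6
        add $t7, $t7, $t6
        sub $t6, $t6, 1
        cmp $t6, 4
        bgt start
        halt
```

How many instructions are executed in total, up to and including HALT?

after li $t7, 5: $t7=5
after li $t0, 7: $t0=7
after li $t6, 8: $t6=8
after add $t0, $t0, $t6: $t0=7+8=15
after add $t7, $t7, $t6: $t7=5+8=13
after sub $t6, $t6, 1: $t6=8-1=7
cmp $t6, 4  (cmp 7,4)
bgt start: taken
after add $t0, $t0, $t6: $t0=15+7=22
after add $t7, $t7, $t6: $t7=13+7=20
after sub $t6, $t6, 1: $t6=7-1=6
cmp $t6, 4  (cmp 6,4)
bgt start: taken
after add $t0, $t0, $t6: $t0=22+6=28
after add $t7, $t7, $t6: $t7=20+6=26
after sub $t6, $t6, 1: $t6=6-1=5
cmp $t6, 4  (cmp 5,4)
bgt start: taken
after add $t0, $t0, $t6: $t0=28+5=33
after add $t7, $t7, $t6: $t7=26+5=31
after sub $t6, $t6, 1: $t6=5-1=4
cmp $t6, 4  (cmp 4,4)
bgt start: not taken
halt.
Total executed instructions: 24.

24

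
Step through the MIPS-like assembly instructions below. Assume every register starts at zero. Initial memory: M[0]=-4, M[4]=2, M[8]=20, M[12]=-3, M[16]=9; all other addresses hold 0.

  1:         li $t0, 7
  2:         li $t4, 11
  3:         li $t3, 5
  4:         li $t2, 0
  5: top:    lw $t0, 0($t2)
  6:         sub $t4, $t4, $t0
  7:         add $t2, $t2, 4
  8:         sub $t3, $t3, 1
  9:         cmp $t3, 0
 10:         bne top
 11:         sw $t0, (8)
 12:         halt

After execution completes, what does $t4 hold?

-13

$t0=7
$t4=11
$t3=5
$t2=0
$t0=M[0]=-4
$t4=11-(-4)=15
$t2=0+4=4
$t3=5-1=4
cmp $t3, 0  (cmp 4,0)
bne top: taken
$t0=M[4]=2
$t4=15-2=13
$t2=4+4=8
$t3=4-1=3
cmp $t3, 0  (cmp 3,0)
bne top: taken
$t0=M[8]=20
$t4=13-20=-7
$t2=8+4=12
$t3=3-1=2
cmp $t3, 0  (cmp 2,0)
bne top: taken
$t0=M[12]=-3
$t4=(-7)-(-3)=-4
$t2=12+4=16
$t3=2-1=1
cmp $t3, 0  (cmp 1,0)
bne top: taken
$t0=M[16]=9
$t4=(-4)-9=-13
$t2=16+4=20
$t3=1-1=0
cmp $t3, 0  (cmp 0,0)
bne top: not taken
sw $t0, (8) → M[8]=9
halt.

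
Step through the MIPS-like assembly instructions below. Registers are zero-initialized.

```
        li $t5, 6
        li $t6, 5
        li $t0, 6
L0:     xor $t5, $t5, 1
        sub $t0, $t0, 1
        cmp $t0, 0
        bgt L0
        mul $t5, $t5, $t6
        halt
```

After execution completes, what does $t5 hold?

30

$t5=6
$t6=5
$t0=6
$t5=6^1=7
$t0=6-1=5
cmp $t0, 0  (cmp 5,0)
bgt L0: taken
$t5=7^1=6
$t0=5-1=4
cmp $t0, 0  (cmp 4,0)
bgt L0: taken
$t5=6^1=7
$t0=4-1=3
cmp $t0, 0  (cmp 3,0)
bgt L0: taken
$t5=7^1=6
$t0=3-1=2
cmp $t0, 0  (cmp 2,0)
bgt L0: taken
$t5=6^1=7
$t0=2-1=1
cmp $t0, 0  (cmp 1,0)
bgt L0: taken
$t5=7^1=6
$t0=1-1=0
cmp $t0, 0  (cmp 0,0)
bgt L0: not taken
$t5=6*5=30
halt.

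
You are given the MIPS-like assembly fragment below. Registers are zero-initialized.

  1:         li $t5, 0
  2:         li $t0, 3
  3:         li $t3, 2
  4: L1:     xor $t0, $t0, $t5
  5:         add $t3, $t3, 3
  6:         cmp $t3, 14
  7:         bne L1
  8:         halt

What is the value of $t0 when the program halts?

3

$t5=0
$t0=3
$t3=2
$t0=3^0=3
$t3=2+3=5
cmp $t3, 14  (cmp 5,14)
bne L1: taken
$t0=3^0=3
$t3=5+3=8
cmp $t3, 14  (cmp 8,14)
bne L1: taken
$t0=3^0=3
$t3=8+3=11
cmp $t3, 14  (cmp 11,14)
bne L1: taken
$t0=3^0=3
$t3=11+3=14
cmp $t3, 14  (cmp 14,14)
bne L1: not taken
halt.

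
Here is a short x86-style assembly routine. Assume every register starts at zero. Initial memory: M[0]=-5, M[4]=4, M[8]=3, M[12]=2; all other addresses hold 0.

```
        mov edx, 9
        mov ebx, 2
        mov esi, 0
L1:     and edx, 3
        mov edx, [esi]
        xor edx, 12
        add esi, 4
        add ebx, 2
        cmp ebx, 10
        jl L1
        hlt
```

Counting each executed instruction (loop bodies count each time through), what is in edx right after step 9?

edx=9
ebx=2
esi=0
edx=9&3=1
edx=M[0]=-5
edx=(-5)^12=-9
esi=0+4=4
ebx=2+2=4
cmp ebx, 10  (cmp 4,10)
After step 9: edx = -9.

-9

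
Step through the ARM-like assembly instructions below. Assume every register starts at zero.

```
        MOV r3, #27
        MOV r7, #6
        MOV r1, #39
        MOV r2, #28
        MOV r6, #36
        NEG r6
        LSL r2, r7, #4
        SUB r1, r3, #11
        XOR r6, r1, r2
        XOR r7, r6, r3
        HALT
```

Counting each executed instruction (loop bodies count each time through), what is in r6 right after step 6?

-36

after MOV r3, #27: r3=27
after MOV r7, #6: r7=6
after MOV r1, #39: r1=39
after MOV r2, #28: r2=28
after MOV r6, #36: r6=36
after NEG r6: r6=-(36)=-36
After step 6: r6 = -36.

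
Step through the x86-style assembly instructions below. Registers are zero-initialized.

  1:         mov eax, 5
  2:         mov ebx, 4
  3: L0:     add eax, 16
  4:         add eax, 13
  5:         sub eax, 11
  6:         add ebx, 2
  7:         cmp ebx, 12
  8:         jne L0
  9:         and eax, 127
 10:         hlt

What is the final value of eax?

after mov eax, 5: eax=5
after mov ebx, 4: ebx=4
after add eax, 16: eax=5+16=21
after add eax, 13: eax=21+13=34
after sub eax, 11: eax=34-11=23
after add ebx, 2: ebx=4+2=6
cmp ebx, 12  (cmp 6,12)
jne L0: taken
after add eax, 16: eax=23+16=39
after add eax, 13: eax=39+13=52
after sub eax, 11: eax=52-11=41
after add ebx, 2: ebx=6+2=8
cmp ebx, 12  (cmp 8,12)
jne L0: taken
after add eax, 16: eax=41+16=57
after add eax, 13: eax=57+13=70
after sub eax, 11: eax=70-11=59
after add ebx, 2: ebx=8+2=10
cmp ebx, 12  (cmp 10,12)
jne L0: taken
after add eax, 16: eax=59+16=75
after add eax, 13: eax=75+13=88
after sub eax, 11: eax=88-11=77
after add ebx, 2: ebx=10+2=12
cmp ebx, 12  (cmp 12,12)
jne L0: not taken
after and eax, 127: eax=77&127=77
halt.

77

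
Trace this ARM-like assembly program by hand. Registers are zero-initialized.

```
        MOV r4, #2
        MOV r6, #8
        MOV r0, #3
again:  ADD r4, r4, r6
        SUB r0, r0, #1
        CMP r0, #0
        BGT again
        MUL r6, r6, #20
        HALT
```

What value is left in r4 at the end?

26

after MOV r4, #2: r4=2
after MOV r6, #8: r6=8
after MOV r0, #3: r0=3
after ADD r4, r4, r6: r4=2+8=10
after SUB r0, r0, #1: r0=3-1=2
CMP r0, #0  (cmp 2,0)
BGT again: taken
after ADD r4, r4, r6: r4=10+8=18
after SUB r0, r0, #1: r0=2-1=1
CMP r0, #0  (cmp 1,0)
BGT again: taken
after ADD r4, r4, r6: r4=18+8=26
after SUB r0, r0, #1: r0=1-1=0
CMP r0, #0  (cmp 0,0)
BGT again: not taken
after MUL r6, r6, #20: r6=8*20=160
halt.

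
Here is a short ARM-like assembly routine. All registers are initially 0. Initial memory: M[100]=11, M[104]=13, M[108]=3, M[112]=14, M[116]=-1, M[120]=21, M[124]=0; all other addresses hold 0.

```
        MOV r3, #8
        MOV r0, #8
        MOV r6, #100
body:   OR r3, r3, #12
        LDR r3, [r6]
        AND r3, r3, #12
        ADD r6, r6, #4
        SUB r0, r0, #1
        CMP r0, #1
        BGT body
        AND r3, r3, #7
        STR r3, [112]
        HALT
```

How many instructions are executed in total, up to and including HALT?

MOV r3, #8 → r3=8
MOV r0, #8 → r0=8
MOV r6, #100 → r6=100
OR r3, r3, #12 → r3=8|12=12
LDR r3, [r6] → r3=M[100]=11
AND r3, r3, #12 → r3=11&12=8
ADD r6, r6, #4 → r6=100+4=104
SUB r0, r0, #1 → r0=8-1=7
CMP r0, #1  (cmp 7,1)
BGT body: taken
OR r3, r3, #12 → r3=8|12=12
LDR r3, [r6] → r3=M[104]=13
AND r3, r3, #12 → r3=13&12=12
ADD r6, r6, #4 → r6=104+4=108
SUB r0, r0, #1 → r0=7-1=6
CMP r0, #1  (cmp 6,1)
BGT body: taken
OR r3, r3, #12 → r3=12|12=12
LDR r3, [r6] → r3=M[108]=3
AND r3, r3, #12 → r3=3&12=0
ADD r6, r6, #4 → r6=108+4=112
SUB r0, r0, #1 → r0=6-1=5
CMP r0, #1  (cmp 5,1)
BGT body: taken
OR r3, r3, #12 → r3=0|12=12
LDR r3, [r6] → r3=M[112]=14
AND r3, r3, #12 → r3=14&12=12
ADD r6, r6, #4 → r6=112+4=116
SUB r0, r0, #1 → r0=5-1=4
CMP r0, #1  (cmp 4,1)
BGT body: taken
OR r3, r3, #12 → r3=12|12=12
LDR r3, [r6] → r3=M[116]=-1
AND r3, r3, #12 → r3=(-1)&12=12
ADD r6, r6, #4 → r6=116+4=120
SUB r0, r0, #1 → r0=4-1=3
CMP r0, #1  (cmp 3,1)
BGT body: taken
OR r3, r3, #12 → r3=12|12=12
LDR r3, [r6] → r3=M[120]=21
AND r3, r3, #12 → r3=21&12=4
ADD r6, r6, #4 → r6=120+4=124
SUB r0, r0, #1 → r0=3-1=2
CMP r0, #1  (cmp 2,1)
BGT body: taken
OR r3, r3, #12 → r3=4|12=12
LDR r3, [r6] → r3=M[124]=0
AND r3, r3, #12 → r3=0&12=0
ADD r6, r6, #4 → r6=124+4=128
SUB r0, r0, #1 → r0=2-1=1
CMP r0, #1  (cmp 1,1)
BGT body: not taken
AND r3, r3, #7 → r3=0&7=0
STR r3, [112] → M[112]=0
halt.
Total executed instructions: 55.

55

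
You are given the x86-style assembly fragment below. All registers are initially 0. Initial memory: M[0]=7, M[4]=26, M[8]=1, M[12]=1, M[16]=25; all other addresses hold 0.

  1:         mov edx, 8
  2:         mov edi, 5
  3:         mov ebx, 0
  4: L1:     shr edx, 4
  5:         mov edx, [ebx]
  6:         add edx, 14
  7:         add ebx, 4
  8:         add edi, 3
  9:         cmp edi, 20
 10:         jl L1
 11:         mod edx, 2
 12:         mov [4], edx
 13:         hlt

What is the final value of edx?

1

after mov edx, 8: edx=8
after mov edi, 5: edi=5
after mov ebx, 0: ebx=0
after shr edx, 4: edx=8>>4=0
after mov edx, [ebx]: edx=M[0]=7
after add edx, 14: edx=7+14=21
after add ebx, 4: ebx=0+4=4
after add edi, 3: edi=5+3=8
cmp edi, 20  (cmp 8,20)
jl L1: taken
after shr edx, 4: edx=21>>4=1
after mov edx, [ebx]: edx=M[4]=26
after add edx, 14: edx=26+14=40
after add ebx, 4: ebx=4+4=8
after add edi, 3: edi=8+3=11
cmp edi, 20  (cmp 11,20)
jl L1: taken
after shr edx, 4: edx=40>>4=2
after mov edx, [ebx]: edx=M[8]=1
after add edx, 14: edx=1+14=15
after add ebx, 4: ebx=8+4=12
after add edi, 3: edi=11+3=14
cmp edi, 20  (cmp 14,20)
jl L1: taken
after shr edx, 4: edx=15>>4=0
after mov edx, [ebx]: edx=M[12]=1
after add edx, 14: edx=1+14=15
after add ebx, 4: ebx=12+4=16
after add edi, 3: edi=14+3=17
cmp edi, 20  (cmp 17,20)
jl L1: taken
after shr edx, 4: edx=15>>4=0
after mov edx, [ebx]: edx=M[16]=25
after add edx, 14: edx=25+14=39
after add ebx, 4: ebx=16+4=20
after add edi, 3: edi=17+3=20
cmp edi, 20  (cmp 20,20)
jl L1: not taken
after mod edx, 2: edx=39%2=1
mov [4], edx → M[4]=1
halt.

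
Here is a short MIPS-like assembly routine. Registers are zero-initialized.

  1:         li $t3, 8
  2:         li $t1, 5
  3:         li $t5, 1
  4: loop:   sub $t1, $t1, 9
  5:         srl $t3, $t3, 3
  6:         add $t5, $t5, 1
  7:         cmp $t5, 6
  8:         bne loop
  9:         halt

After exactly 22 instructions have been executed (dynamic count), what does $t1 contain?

-31

$t3=8
$t1=5
$t5=1
$t1=5-9=-4
$t3=8>>3=1
$t5=1+1=2
cmp $t5, 6  (cmp 2,6)
bne loop: taken
$t1=(-4)-9=-13
$t3=1>>3=0
$t5=2+1=3
cmp $t5, 6  (cmp 3,6)
bne loop: taken
$t1=(-13)-9=-22
$t3=0>>3=0
$t5=3+1=4
cmp $t5, 6  (cmp 4,6)
bne loop: taken
$t1=(-22)-9=-31
$t3=0>>3=0
$t5=4+1=5
cmp $t5, 6  (cmp 5,6)
After step 22: $t1 = -31.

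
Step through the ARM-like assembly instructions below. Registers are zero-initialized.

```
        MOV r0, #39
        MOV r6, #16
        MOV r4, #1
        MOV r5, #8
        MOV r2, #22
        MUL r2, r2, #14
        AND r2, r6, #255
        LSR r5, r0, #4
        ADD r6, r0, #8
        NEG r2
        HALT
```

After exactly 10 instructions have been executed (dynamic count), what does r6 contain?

after MOV r0, #39: r0=39
after MOV r6, #16: r6=16
after MOV r4, #1: r4=1
after MOV r5, #8: r5=8
after MOV r2, #22: r2=22
after MUL r2, r2, #14: r2=22*14=308
after AND r2, r6, #255: r2=16&255=16
after LSR r5, r0, #4: r5=39>>4=2
after ADD r6, r0, #8: r6=39+8=47
after NEG r2: r2=-(16)=-16
After step 10: r6 = 47.

47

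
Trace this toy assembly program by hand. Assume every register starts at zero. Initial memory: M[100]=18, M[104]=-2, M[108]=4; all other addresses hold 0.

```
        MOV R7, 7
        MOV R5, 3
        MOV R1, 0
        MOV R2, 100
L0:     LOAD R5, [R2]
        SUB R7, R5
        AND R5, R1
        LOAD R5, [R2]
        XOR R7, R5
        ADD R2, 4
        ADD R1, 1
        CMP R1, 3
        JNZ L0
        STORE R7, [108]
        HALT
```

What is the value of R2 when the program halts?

R7=7
R5=3
R1=0
R2=100
R5=M[100]=18
R7=7-18=-11
R5=18&0=0
R5=M[100]=18
R7=(-11)^18=-25
R2=100+4=104
R1=0+1=1
CMP R1, 3  (cmp 1,3)
JNZ L0: taken
R5=M[104]=-2
R7=(-25)-(-2)=-23
R5=(-2)&1=0
R5=M[104]=-2
R7=(-23)^(-2)=23
R2=104+4=108
R1=1+1=2
CMP R1, 3  (cmp 2,3)
JNZ L0: taken
R5=M[108]=4
R7=23-4=19
R5=4&2=0
R5=M[108]=4
R7=19^4=23
R2=108+4=112
R1=2+1=3
CMP R1, 3  (cmp 3,3)
JNZ L0: not taken
STORE R7, [108] → M[108]=23
halt.

112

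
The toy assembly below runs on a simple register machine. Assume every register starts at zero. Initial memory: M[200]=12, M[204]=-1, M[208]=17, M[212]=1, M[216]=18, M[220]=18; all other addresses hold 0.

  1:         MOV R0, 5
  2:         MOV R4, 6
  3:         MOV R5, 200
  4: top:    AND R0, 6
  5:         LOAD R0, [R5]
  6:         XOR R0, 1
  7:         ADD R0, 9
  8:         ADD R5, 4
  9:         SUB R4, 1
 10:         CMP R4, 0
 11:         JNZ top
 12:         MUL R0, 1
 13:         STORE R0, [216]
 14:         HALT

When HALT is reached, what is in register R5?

R0=5
R4=6
R5=200
R0=5&6=4
R0=M[200]=12
R0=12^1=13
R0=13+9=22
R5=200+4=204
R4=6-1=5
CMP R4, 0  (cmp 5,0)
JNZ top: taken
R0=22&6=6
R0=M[204]=-1
R0=(-1)^1=-2
R0=(-2)+9=7
R5=204+4=208
R4=5-1=4
CMP R4, 0  (cmp 4,0)
JNZ top: taken
R0=7&6=6
R0=M[208]=17
R0=17^1=16
R0=16+9=25
R5=208+4=212
R4=4-1=3
CMP R4, 0  (cmp 3,0)
JNZ top: taken
R0=25&6=0
R0=M[212]=1
R0=1^1=0
R0=0+9=9
R5=212+4=216
R4=3-1=2
CMP R4, 0  (cmp 2,0)
JNZ top: taken
R0=9&6=0
R0=M[216]=18
R0=18^1=19
R0=19+9=28
R5=216+4=220
R4=2-1=1
CMP R4, 0  (cmp 1,0)
JNZ top: taken
R0=28&6=4
R0=M[220]=18
R0=18^1=19
R0=19+9=28
R5=220+4=224
R4=1-1=0
CMP R4, 0  (cmp 0,0)
JNZ top: not taken
R0=28*1=28
STORE R0, [216] → M[216]=28
halt.

224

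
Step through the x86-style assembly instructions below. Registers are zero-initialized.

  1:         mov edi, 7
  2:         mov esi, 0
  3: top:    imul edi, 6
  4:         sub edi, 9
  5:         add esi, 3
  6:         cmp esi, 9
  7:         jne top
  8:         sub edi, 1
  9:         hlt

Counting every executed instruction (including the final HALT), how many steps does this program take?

after mov edi, 7: edi=7
after mov esi, 0: esi=0
after imul edi, 6: edi=7*6=42
after sub edi, 9: edi=42-9=33
after add esi, 3: esi=0+3=3
cmp esi, 9  (cmp 3,9)
jne top: taken
after imul edi, 6: edi=33*6=198
after sub edi, 9: edi=198-9=189
after add esi, 3: esi=3+3=6
cmp esi, 9  (cmp 6,9)
jne top: taken
after imul edi, 6: edi=189*6=1134
after sub edi, 9: edi=1134-9=1125
after add esi, 3: esi=6+3=9
cmp esi, 9  (cmp 9,9)
jne top: not taken
after sub edi, 1: edi=1125-1=1124
halt.
Total executed instructions: 19.

19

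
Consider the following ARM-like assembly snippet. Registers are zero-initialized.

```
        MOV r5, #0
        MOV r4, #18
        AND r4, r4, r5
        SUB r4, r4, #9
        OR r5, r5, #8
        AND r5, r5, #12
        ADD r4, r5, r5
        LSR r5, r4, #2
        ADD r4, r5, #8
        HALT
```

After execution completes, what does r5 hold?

4

after MOV r5, #0: r5=0
after MOV r4, #18: r4=18
after AND r4, r4, r5: r4=18&0=0
after SUB r4, r4, #9: r4=0-9=-9
after OR r5, r5, #8: r5=0|8=8
after AND r5, r5, #12: r5=8&12=8
after ADD r4, r5, r5: r4=8+8=16
after LSR r5, r4, #2: r5=16>>2=4
after ADD r4, r5, #8: r4=4+8=12
halt.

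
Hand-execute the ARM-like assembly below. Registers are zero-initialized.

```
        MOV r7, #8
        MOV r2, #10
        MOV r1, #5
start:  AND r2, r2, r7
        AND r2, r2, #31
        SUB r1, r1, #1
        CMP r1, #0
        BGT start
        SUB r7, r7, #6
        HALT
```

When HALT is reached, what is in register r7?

2

after MOV r7, #8: r7=8
after MOV r2, #10: r2=10
after MOV r1, #5: r1=5
after AND r2, r2, r7: r2=10&8=8
after AND r2, r2, #31: r2=8&31=8
after SUB r1, r1, #1: r1=5-1=4
CMP r1, #0  (cmp 4,0)
BGT start: taken
after AND r2, r2, r7: r2=8&8=8
after AND r2, r2, #31: r2=8&31=8
after SUB r1, r1, #1: r1=4-1=3
CMP r1, #0  (cmp 3,0)
BGT start: taken
after AND r2, r2, r7: r2=8&8=8
after AND r2, r2, #31: r2=8&31=8
after SUB r1, r1, #1: r1=3-1=2
CMP r1, #0  (cmp 2,0)
BGT start: taken
after AND r2, r2, r7: r2=8&8=8
after AND r2, r2, #31: r2=8&31=8
after SUB r1, r1, #1: r1=2-1=1
CMP r1, #0  (cmp 1,0)
BGT start: taken
after AND r2, r2, r7: r2=8&8=8
after AND r2, r2, #31: r2=8&31=8
after SUB r1, r1, #1: r1=1-1=0
CMP r1, #0  (cmp 0,0)
BGT start: not taken
after SUB r7, r7, #6: r7=8-6=2
halt.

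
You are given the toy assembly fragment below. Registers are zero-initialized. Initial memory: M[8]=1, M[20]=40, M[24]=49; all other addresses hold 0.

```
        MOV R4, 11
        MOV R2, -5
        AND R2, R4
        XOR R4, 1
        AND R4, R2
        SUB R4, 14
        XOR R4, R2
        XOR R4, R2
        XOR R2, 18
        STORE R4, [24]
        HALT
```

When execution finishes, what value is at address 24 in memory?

-4

MOV R4, 11 → R4=11
MOV R2, -5 → R2=-5
AND R2, R4 → R2=(-5)&11=11
XOR R4, 1 → R4=11^1=10
AND R4, R2 → R4=10&11=10
SUB R4, 14 → R4=10-14=-4
XOR R4, R2 → R4=(-4)^11=-9
XOR R4, R2 → R4=(-9)^11=-4
XOR R2, 18 → R2=11^18=25
STORE R4, [24] → M[24]=-4
halt.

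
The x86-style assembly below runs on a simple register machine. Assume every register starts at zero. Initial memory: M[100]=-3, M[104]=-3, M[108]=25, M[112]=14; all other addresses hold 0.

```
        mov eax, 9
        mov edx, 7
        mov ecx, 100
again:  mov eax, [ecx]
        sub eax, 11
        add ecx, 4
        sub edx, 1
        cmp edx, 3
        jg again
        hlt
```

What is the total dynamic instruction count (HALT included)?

eax=9
edx=7
ecx=100
eax=M[100]=-3
eax=(-3)-11=-14
ecx=100+4=104
edx=7-1=6
cmp edx, 3  (cmp 6,3)
jg again: taken
eax=M[104]=-3
eax=(-3)-11=-14
ecx=104+4=108
edx=6-1=5
cmp edx, 3  (cmp 5,3)
jg again: taken
eax=M[108]=25
eax=25-11=14
ecx=108+4=112
edx=5-1=4
cmp edx, 3  (cmp 4,3)
jg again: taken
eax=M[112]=14
eax=14-11=3
ecx=112+4=116
edx=4-1=3
cmp edx, 3  (cmp 3,3)
jg again: not taken
halt.
Total executed instructions: 28.

28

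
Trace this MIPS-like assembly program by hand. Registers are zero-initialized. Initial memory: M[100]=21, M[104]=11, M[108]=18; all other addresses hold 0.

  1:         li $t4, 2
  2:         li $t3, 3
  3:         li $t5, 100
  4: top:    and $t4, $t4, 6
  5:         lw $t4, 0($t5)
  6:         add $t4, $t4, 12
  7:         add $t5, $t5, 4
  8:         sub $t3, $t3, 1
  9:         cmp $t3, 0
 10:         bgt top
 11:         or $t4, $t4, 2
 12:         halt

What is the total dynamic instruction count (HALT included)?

26

after li $t4, 2: $t4=2
after li $t3, 3: $t3=3
after li $t5, 100: $t5=100
after and $t4, $t4, 6: $t4=2&6=2
after lw $t4, 0($t5): $t4=M[100]=21
after add $t4, $t4, 12: $t4=21+12=33
after add $t5, $t5, 4: $t5=100+4=104
after sub $t3, $t3, 1: $t3=3-1=2
cmp $t3, 0  (cmp 2,0)
bgt top: taken
after and $t4, $t4, 6: $t4=33&6=0
after lw $t4, 0($t5): $t4=M[104]=11
after add $t4, $t4, 12: $t4=11+12=23
after add $t5, $t5, 4: $t5=104+4=108
after sub $t3, $t3, 1: $t3=2-1=1
cmp $t3, 0  (cmp 1,0)
bgt top: taken
after and $t4, $t4, 6: $t4=23&6=6
after lw $t4, 0($t5): $t4=M[108]=18
after add $t4, $t4, 12: $t4=18+12=30
after add $t5, $t5, 4: $t5=108+4=112
after sub $t3, $t3, 1: $t3=1-1=0
cmp $t3, 0  (cmp 0,0)
bgt top: not taken
after or $t4, $t4, 2: $t4=30|2=30
halt.
Total executed instructions: 26.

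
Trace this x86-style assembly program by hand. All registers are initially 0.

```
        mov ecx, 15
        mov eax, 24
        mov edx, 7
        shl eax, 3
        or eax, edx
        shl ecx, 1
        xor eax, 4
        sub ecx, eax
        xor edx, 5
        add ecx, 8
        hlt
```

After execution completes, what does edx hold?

after mov ecx, 15: ecx=15
after mov eax, 24: eax=24
after mov edx, 7: edx=7
after shl eax, 3: eax=24<<3=192
after or eax, edx: eax=192|7=199
after shl ecx, 1: ecx=15<<1=30
after xor eax, 4: eax=199^4=195
after sub ecx, eax: ecx=30-195=-165
after xor edx, 5: edx=7^5=2
after add ecx, 8: ecx=(-165)+8=-157
halt.

2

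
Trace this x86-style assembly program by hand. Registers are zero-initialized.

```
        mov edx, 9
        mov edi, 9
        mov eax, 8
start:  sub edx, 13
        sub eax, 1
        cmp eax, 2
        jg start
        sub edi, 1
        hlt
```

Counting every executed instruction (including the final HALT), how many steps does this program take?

29

edx=9
edi=9
eax=8
edx=9-13=-4
eax=8-1=7
cmp eax, 2  (cmp 7,2)
jg start: taken
edx=(-4)-13=-17
eax=7-1=6
cmp eax, 2  (cmp 6,2)
jg start: taken
edx=(-17)-13=-30
eax=6-1=5
cmp eax, 2  (cmp 5,2)
jg start: taken
edx=(-30)-13=-43
eax=5-1=4
cmp eax, 2  (cmp 4,2)
jg start: taken
edx=(-43)-13=-56
eax=4-1=3
cmp eax, 2  (cmp 3,2)
jg start: taken
edx=(-56)-13=-69
eax=3-1=2
cmp eax, 2  (cmp 2,2)
jg start: not taken
edi=9-1=8
halt.
Total executed instructions: 29.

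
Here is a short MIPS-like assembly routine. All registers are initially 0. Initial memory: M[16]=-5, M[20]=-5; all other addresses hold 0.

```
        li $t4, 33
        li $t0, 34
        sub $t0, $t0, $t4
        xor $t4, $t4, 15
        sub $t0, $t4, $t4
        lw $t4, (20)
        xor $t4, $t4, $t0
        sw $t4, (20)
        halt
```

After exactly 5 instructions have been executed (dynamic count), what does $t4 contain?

$t4=33
$t0=34
$t0=34-33=1
$t4=33^15=46
$t0=46-46=0
After step 5: $t4 = 46.

46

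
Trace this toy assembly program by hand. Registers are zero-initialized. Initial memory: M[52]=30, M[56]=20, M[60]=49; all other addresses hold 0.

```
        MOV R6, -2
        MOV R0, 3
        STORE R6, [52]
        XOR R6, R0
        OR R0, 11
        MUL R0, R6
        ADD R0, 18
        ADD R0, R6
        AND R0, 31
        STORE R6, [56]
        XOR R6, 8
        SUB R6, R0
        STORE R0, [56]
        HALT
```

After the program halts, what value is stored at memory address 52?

R6=-2
R0=3
STORE R6, [52] → M[52]=-2
R6=(-2)^3=-3
R0=3|11=11
R0=11*(-3)=-33
R0=(-33)+18=-15
R0=(-15)+(-3)=-18
R0=(-18)&31=14
STORE R6, [56] → M[56]=-3
R6=(-3)^8=-11
R6=(-11)-14=-25
STORE R0, [56] → M[56]=14
halt.

-2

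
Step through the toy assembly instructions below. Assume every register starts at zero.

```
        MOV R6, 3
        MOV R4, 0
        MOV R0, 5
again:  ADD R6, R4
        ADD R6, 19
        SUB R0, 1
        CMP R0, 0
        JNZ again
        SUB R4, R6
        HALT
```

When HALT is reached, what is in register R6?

MOV R6, 3 → R6=3
MOV R4, 0 → R4=0
MOV R0, 5 → R0=5
ADD R6, R4 → R6=3+0=3
ADD R6, 19 → R6=3+19=22
SUB R0, 1 → R0=5-1=4
CMP R0, 0  (cmp 4,0)
JNZ again: taken
ADD R6, R4 → R6=22+0=22
ADD R6, 19 → R6=22+19=41
SUB R0, 1 → R0=4-1=3
CMP R0, 0  (cmp 3,0)
JNZ again: taken
ADD R6, R4 → R6=41+0=41
ADD R6, 19 → R6=41+19=60
SUB R0, 1 → R0=3-1=2
CMP R0, 0  (cmp 2,0)
JNZ again: taken
ADD R6, R4 → R6=60+0=60
ADD R6, 19 → R6=60+19=79
SUB R0, 1 → R0=2-1=1
CMP R0, 0  (cmp 1,0)
JNZ again: taken
ADD R6, R4 → R6=79+0=79
ADD R6, 19 → R6=79+19=98
SUB R0, 1 → R0=1-1=0
CMP R0, 0  (cmp 0,0)
JNZ again: not taken
SUB R4, R6 → R4=0-98=-98
halt.

98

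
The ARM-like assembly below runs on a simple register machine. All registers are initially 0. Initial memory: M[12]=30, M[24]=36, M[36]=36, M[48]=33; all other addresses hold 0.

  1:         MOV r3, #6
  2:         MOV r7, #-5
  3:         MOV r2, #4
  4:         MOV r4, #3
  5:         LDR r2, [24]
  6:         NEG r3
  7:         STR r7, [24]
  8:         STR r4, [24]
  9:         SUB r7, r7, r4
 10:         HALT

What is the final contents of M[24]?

MOV r3, #6 → r3=6
MOV r7, #-5 → r7=-5
MOV r2, #4 → r2=4
MOV r4, #3 → r4=3
LDR r2, [24] → r2=M[24]=36
NEG r3 → r3=-(6)=-6
STR r7, [24] → M[24]=-5
STR r4, [24] → M[24]=3
SUB r7, r7, r4 → r7=(-5)-3=-8
halt.

3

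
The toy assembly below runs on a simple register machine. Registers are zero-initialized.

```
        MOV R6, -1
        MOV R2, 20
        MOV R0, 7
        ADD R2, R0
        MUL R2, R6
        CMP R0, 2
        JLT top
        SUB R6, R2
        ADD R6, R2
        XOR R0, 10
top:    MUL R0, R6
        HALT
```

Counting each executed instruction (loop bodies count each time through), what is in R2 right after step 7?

MOV R6, -1 → R6=-1
MOV R2, 20 → R2=20
MOV R0, 7 → R0=7
ADD R2, R0 → R2=20+7=27
MUL R2, R6 → R2=27*(-1)=-27
CMP R0, 2  (cmp 7,2)
JLT top: not taken
After step 7: R2 = -27.

-27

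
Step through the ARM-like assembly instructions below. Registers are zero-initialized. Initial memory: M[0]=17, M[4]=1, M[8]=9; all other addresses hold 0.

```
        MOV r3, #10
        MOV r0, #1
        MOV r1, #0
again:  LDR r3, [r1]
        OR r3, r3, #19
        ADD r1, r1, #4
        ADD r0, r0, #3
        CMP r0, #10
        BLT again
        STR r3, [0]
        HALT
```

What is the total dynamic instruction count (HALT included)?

MOV r3, #10 → r3=10
MOV r0, #1 → r0=1
MOV r1, #0 → r1=0
LDR r3, [r1] → r3=M[0]=17
OR r3, r3, #19 → r3=17|19=19
ADD r1, r1, #4 → r1=0+4=4
ADD r0, r0, #3 → r0=1+3=4
CMP r0, #10  (cmp 4,10)
BLT again: taken
LDR r3, [r1] → r3=M[4]=1
OR r3, r3, #19 → r3=1|19=19
ADD r1, r1, #4 → r1=4+4=8
ADD r0, r0, #3 → r0=4+3=7
CMP r0, #10  (cmp 7,10)
BLT again: taken
LDR r3, [r1] → r3=M[8]=9
OR r3, r3, #19 → r3=9|19=27
ADD r1, r1, #4 → r1=8+4=12
ADD r0, r0, #3 → r0=7+3=10
CMP r0, #10  (cmp 10,10)
BLT again: not taken
STR r3, [0] → M[0]=27
halt.
Total executed instructions: 23.

23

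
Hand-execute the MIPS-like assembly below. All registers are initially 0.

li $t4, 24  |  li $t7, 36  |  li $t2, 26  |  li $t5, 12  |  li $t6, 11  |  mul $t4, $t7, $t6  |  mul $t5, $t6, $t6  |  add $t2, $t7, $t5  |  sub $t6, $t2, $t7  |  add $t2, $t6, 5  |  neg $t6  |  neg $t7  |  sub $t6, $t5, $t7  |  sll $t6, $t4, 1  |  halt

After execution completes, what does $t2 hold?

li $t4, 24 → $t4=24
li $t7, 36 → $t7=36
li $t2, 26 → $t2=26
li $t5, 12 → $t5=12
li $t6, 11 → $t6=11
mul $t4, $t7, $t6 → $t4=36*11=396
mul $t5, $t6, $t6 → $t5=11*11=121
add $t2, $t7, $t5 → $t2=36+121=157
sub $t6, $t2, $t7 → $t6=157-36=121
add $t2, $t6, 5 → $t2=121+5=126
neg $t6 → $t6=-(121)=-121
neg $t7 → $t7=-(36)=-36
sub $t6, $t5, $t7 → $t6=121-(-36)=157
sll $t6, $t4, 1 → $t6=396<<1=792
halt.

126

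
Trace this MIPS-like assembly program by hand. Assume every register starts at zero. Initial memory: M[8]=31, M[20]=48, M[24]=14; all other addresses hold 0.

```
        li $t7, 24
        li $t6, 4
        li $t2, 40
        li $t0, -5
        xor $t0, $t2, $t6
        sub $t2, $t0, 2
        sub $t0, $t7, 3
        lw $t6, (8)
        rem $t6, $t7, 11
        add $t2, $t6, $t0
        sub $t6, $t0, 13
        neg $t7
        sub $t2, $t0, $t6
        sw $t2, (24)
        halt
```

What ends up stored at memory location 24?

after li $t7, 24: $t7=24
after li $t6, 4: $t6=4
after li $t2, 40: $t2=40
after li $t0, -5: $t0=-5
after xor $t0, $t2, $t6: $t0=40^4=44
after sub $t2, $t0, 2: $t2=44-2=42
after sub $t0, $t7, 3: $t0=24-3=21
after lw $t6, (8): $t6=M[8]=31
after rem $t6, $t7, 11: $t6=24%11=2
after add $t2, $t6, $t0: $t2=2+21=23
after sub $t6, $t0, 13: $t6=21-13=8
after neg $t7: $t7=-(24)=-24
after sub $t2, $t0, $t6: $t2=21-8=13
sw $t2, (24) → M[24]=13
halt.

13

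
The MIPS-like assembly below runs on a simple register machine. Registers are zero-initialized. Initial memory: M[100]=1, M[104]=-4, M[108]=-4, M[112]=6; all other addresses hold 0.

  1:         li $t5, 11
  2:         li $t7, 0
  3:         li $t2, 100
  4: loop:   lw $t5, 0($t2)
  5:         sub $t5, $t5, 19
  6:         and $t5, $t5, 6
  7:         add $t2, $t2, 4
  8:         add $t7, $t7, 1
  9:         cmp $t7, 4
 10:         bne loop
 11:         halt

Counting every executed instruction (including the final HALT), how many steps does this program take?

after li $t5, 11: $t5=11
after li $t7, 0: $t7=0
after li $t2, 100: $t2=100
after lw $t5, 0($t2): $t5=M[100]=1
after sub $t5, $t5, 19: $t5=1-19=-18
after and $t5, $t5, 6: $t5=(-18)&6=6
after add $t2, $t2, 4: $t2=100+4=104
after add $t7, $t7, 1: $t7=0+1=1
cmp $t7, 4  (cmp 1,4)
bne loop: taken
after lw $t5, 0($t2): $t5=M[104]=-4
after sub $t5, $t5, 19: $t5=(-4)-19=-23
after and $t5, $t5, 6: $t5=(-23)&6=0
after add $t2, $t2, 4: $t2=104+4=108
after add $t7, $t7, 1: $t7=1+1=2
cmp $t7, 4  (cmp 2,4)
bne loop: taken
after lw $t5, 0($t2): $t5=M[108]=-4
after sub $t5, $t5, 19: $t5=(-4)-19=-23
after and $t5, $t5, 6: $t5=(-23)&6=0
after add $t2, $t2, 4: $t2=108+4=112
after add $t7, $t7, 1: $t7=2+1=3
cmp $t7, 4  (cmp 3,4)
bne loop: taken
after lw $t5, 0($t2): $t5=M[112]=6
after sub $t5, $t5, 19: $t5=6-19=-13
after and $t5, $t5, 6: $t5=(-13)&6=2
after add $t2, $t2, 4: $t2=112+4=116
after add $t7, $t7, 1: $t7=3+1=4
cmp $t7, 4  (cmp 4,4)
bne loop: not taken
halt.
Total executed instructions: 32.

32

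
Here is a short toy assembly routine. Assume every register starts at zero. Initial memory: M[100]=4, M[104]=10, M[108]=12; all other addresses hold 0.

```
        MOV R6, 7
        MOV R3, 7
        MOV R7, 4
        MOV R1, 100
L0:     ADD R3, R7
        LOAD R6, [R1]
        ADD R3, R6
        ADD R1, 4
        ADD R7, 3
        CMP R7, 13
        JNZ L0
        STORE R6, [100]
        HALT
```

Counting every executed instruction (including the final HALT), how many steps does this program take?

R6=7
R3=7
R7=4
R1=100
R3=7+4=11
R6=M[100]=4
R3=11+4=15
R1=100+4=104
R7=4+3=7
CMP R7, 13  (cmp 7,13)
JNZ L0: taken
R3=15+7=22
R6=M[104]=10
R3=22+10=32
R1=104+4=108
R7=7+3=10
CMP R7, 13  (cmp 10,13)
JNZ L0: taken
R3=32+10=42
R6=M[108]=12
R3=42+12=54
R1=108+4=112
R7=10+3=13
CMP R7, 13  (cmp 13,13)
JNZ L0: not taken
STORE R6, [100] → M[100]=12
halt.
Total executed instructions: 27.

27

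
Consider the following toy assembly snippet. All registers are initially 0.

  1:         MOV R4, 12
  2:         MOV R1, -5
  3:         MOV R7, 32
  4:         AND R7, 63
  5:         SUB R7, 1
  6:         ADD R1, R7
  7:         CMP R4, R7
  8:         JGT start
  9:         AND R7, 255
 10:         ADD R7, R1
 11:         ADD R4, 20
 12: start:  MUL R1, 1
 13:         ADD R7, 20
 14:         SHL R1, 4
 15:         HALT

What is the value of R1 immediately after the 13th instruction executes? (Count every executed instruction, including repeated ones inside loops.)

R4=12
R1=-5
R7=32
R7=32&63=32
R7=32-1=31
R1=(-5)+31=26
CMP R4, R7  (cmp 12,31)
JGT start: not taken
R7=31&255=31
R7=31+26=57
R4=12+20=32
R1=26*1=26
R7=57+20=77
After step 13: R1 = 26.

26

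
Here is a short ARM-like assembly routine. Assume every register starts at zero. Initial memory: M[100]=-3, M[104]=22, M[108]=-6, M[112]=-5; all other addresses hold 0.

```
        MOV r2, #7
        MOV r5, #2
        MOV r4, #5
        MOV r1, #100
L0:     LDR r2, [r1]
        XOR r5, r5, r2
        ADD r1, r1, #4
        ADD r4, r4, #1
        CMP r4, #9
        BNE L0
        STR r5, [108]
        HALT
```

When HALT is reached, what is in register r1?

after MOV r2, #7: r2=7
after MOV r5, #2: r5=2
after MOV r4, #5: r4=5
after MOV r1, #100: r1=100
after LDR r2, [r1]: r2=M[100]=-3
after XOR r5, r5, r2: r5=2^(-3)=-1
after ADD r1, r1, #4: r1=100+4=104
after ADD r4, r4, #1: r4=5+1=6
CMP r4, #9  (cmp 6,9)
BNE L0: taken
after LDR r2, [r1]: r2=M[104]=22
after XOR r5, r5, r2: r5=(-1)^22=-23
after ADD r1, r1, #4: r1=104+4=108
after ADD r4, r4, #1: r4=6+1=7
CMP r4, #9  (cmp 7,9)
BNE L0: taken
after LDR r2, [r1]: r2=M[108]=-6
after XOR r5, r5, r2: r5=(-23)^(-6)=19
after ADD r1, r1, #4: r1=108+4=112
after ADD r4, r4, #1: r4=7+1=8
CMP r4, #9  (cmp 8,9)
BNE L0: taken
after LDR r2, [r1]: r2=M[112]=-5
after XOR r5, r5, r2: r5=19^(-5)=-24
after ADD r1, r1, #4: r1=112+4=116
after ADD r4, r4, #1: r4=8+1=9
CMP r4, #9  (cmp 9,9)
BNE L0: not taken
STR r5, [108] → M[108]=-24
halt.

116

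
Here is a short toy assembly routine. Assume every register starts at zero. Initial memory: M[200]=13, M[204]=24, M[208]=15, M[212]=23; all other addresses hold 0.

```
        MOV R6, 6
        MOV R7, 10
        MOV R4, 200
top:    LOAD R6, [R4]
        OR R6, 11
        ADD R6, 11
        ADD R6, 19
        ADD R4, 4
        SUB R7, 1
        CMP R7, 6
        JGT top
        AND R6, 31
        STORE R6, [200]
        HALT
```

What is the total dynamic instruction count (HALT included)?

MOV R6, 6 → R6=6
MOV R7, 10 → R7=10
MOV R4, 200 → R4=200
LOAD R6, [R4] → R6=M[200]=13
OR R6, 11 → R6=13|11=15
ADD R6, 11 → R6=15+11=26
ADD R6, 19 → R6=26+19=45
ADD R4, 4 → R4=200+4=204
SUB R7, 1 → R7=10-1=9
CMP R7, 6  (cmp 9,6)
JGT top: taken
LOAD R6, [R4] → R6=M[204]=24
OR R6, 11 → R6=24|11=27
ADD R6, 11 → R6=27+11=38
ADD R6, 19 → R6=38+19=57
ADD R4, 4 → R4=204+4=208
SUB R7, 1 → R7=9-1=8
CMP R7, 6  (cmp 8,6)
JGT top: taken
LOAD R6, [R4] → R6=M[208]=15
OR R6, 11 → R6=15|11=15
ADD R6, 11 → R6=15+11=26
ADD R6, 19 → R6=26+19=45
ADD R4, 4 → R4=208+4=212
SUB R7, 1 → R7=8-1=7
CMP R7, 6  (cmp 7,6)
JGT top: taken
LOAD R6, [R4] → R6=M[212]=23
OR R6, 11 → R6=23|11=31
ADD R6, 11 → R6=31+11=42
ADD R6, 19 → R6=42+19=61
ADD R4, 4 → R4=212+4=216
SUB R7, 1 → R7=7-1=6
CMP R7, 6  (cmp 6,6)
JGT top: not taken
AND R6, 31 → R6=61&31=29
STORE R6, [200] → M[200]=29
halt.
Total executed instructions: 38.

38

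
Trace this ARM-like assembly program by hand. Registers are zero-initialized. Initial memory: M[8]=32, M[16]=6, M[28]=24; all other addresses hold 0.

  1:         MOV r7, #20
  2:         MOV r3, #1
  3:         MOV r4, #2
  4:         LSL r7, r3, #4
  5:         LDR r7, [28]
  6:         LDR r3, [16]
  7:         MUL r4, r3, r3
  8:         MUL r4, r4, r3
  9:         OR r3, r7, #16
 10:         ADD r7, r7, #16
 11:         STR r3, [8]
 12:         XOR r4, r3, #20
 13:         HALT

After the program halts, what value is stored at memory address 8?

24

after MOV r7, #20: r7=20
after MOV r3, #1: r3=1
after MOV r4, #2: r4=2
after LSL r7, r3, #4: r7=1<<4=16
after LDR r7, [28]: r7=M[28]=24
after LDR r3, [16]: r3=M[16]=6
after MUL r4, r3, r3: r4=6*6=36
after MUL r4, r4, r3: r4=36*6=216
after OR r3, r7, #16: r3=24|16=24
after ADD r7, r7, #16: r7=24+16=40
STR r3, [8] → M[8]=24
after XOR r4, r3, #20: r4=24^20=12
halt.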